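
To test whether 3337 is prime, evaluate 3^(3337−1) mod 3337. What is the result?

3^1 ≡ 3 (mod 3337)
3^2 ≡ 3^2 = 9 ≡ 9 (mod 3337)
3^4 ≡ 9^2 = 81 ≡ 81 (mod 3337)
3^8 ≡ 81^2 = 6561 ≡ 3224 (mod 3337)
3^16 ≡ 3224^2 = 10394176 ≡ 2758 (mod 3337)
3^32 ≡ 2758^2 = 7606564 ≡ 1541 (mod 3337)
3^64 ≡ 1541^2 = 2374681 ≡ 2074 (mod 3337)
3^128 ≡ 2074^2 = 4301476 ≡ 83 (mod 3337)
3^256 ≡ 83^2 = 6889 ≡ 215 (mod 3337)
3^512 ≡ 215^2 = 46225 ≡ 2844 (mod 3337)
3^1024 ≡ 2844^2 = 8088336 ≡ 2785 (mod 3337)
3^2048 ≡ 2785^2 = 7756225 ≡ 1037 (mod 3337)
3336 = 2048 + 1024 + 256 + 8 in binary powers of 2.
So 3^3336 ≡ 1037 · 2785 · 215 · 3224 ≡ 144 (mod 3337).
Since 144 ≠ 1, base 3 is a Fermat witness: 3337 is composite.

144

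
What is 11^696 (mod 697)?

11^1 ≡ 11 (mod 697)
11^2 ≡ 11^2 = 121 ≡ 121 (mod 697)
11^4 ≡ 121^2 = 14641 ≡ 4 (mod 697)
11^8 ≡ 4^2 = 16 ≡ 16 (mod 697)
11^16 ≡ 16^2 = 256 ≡ 256 (mod 697)
11^32 ≡ 256^2 = 65536 ≡ 18 (mod 697)
11^64 ≡ 18^2 = 324 ≡ 324 (mod 697)
11^128 ≡ 324^2 = 104976 ≡ 426 (mod 697)
11^256 ≡ 426^2 = 181476 ≡ 256 (mod 697)
11^512 ≡ 256^2 = 65536 ≡ 18 (mod 697)
696 = 512 + 128 + 32 + 16 + 8 in binary powers of 2.
So 11^696 ≡ 18 · 426 · 18 · 256 · 16 ≡ 543 (mod 697).
Since 543 ≠ 1, base 11 is a Fermat witness: 697 is composite.

543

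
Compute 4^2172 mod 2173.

4^1 ≡ 4 (mod 2173)
4^2 ≡ 4^2 = 16 ≡ 16 (mod 2173)
4^4 ≡ 16^2 = 256 ≡ 256 (mod 2173)
4^8 ≡ 256^2 = 65536 ≡ 346 (mod 2173)
4^16 ≡ 346^2 = 119716 ≡ 201 (mod 2173)
4^32 ≡ 201^2 = 40401 ≡ 1287 (mod 2173)
4^64 ≡ 1287^2 = 1656369 ≡ 543 (mod 2173)
4^128 ≡ 543^2 = 294849 ≡ 1494 (mod 2173)
4^256 ≡ 1494^2 = 2232036 ≡ 365 (mod 2173)
4^512 ≡ 365^2 = 133225 ≡ 672 (mod 2173)
4^1024 ≡ 672^2 = 451584 ≡ 1773 (mod 2173)
4^2048 ≡ 1773^2 = 3143529 ≡ 1371 (mod 2173)
2172 = 2048 + 64 + 32 + 16 + 8 + 4 in binary powers of 2.
So 4^2172 ≡ 1371 · 543 · 1287 · 201 · 346 · 256 ≡ 1533 (mod 2173).
Since 1533 ≠ 1, base 4 is a Fermat witness: 2173 is composite.

1533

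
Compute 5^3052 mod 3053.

5^1 ≡ 5 (mod 3053)
5^2 ≡ 5^2 = 25 ≡ 25 (mod 3053)
5^4 ≡ 25^2 = 625 ≡ 625 (mod 3053)
5^8 ≡ 625^2 = 390625 ≡ 2894 (mod 3053)
5^16 ≡ 2894^2 = 8375236 ≡ 857 (mod 3053)
5^32 ≡ 857^2 = 734449 ≡ 1729 (mod 3053)
5^64 ≡ 1729^2 = 2989441 ≡ 554 (mod 3053)
5^128 ≡ 554^2 = 306916 ≡ 1616 (mod 3053)
5^256 ≡ 1616^2 = 2611456 ≡ 1141 (mod 3053)
5^512 ≡ 1141^2 = 1301881 ≡ 1303 (mod 3053)
5^1024 ≡ 1303^2 = 1697809 ≡ 341 (mod 3053)
5^2048 ≡ 341^2 = 116281 ≡ 267 (mod 3053)
3052 = 2048 + 512 + 256 + 128 + 64 + 32 + 8 + 4 in binary powers of 2.
So 5^3052 ≡ 267 · 1303 · 1141 · 1616 · 554 · 1729 · 2894 · 625 ≡ 522 (mod 3053).
Since 522 ≠ 1, base 5 is a Fermat witness: 3053 is composite.

522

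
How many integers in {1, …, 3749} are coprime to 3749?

3564

Factor: 3749 = 23 · 163.
φ(3749) = (23−1) · (163−1) = 22 · 162 = 3564.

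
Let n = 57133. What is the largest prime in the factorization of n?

57133 = 19 · 3007
3007 = 31 · 97
97 is prime.
So 57133 = 19 · 31 · 97; the largest prime factor is 97.

97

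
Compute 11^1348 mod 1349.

11^1 ≡ 11 (mod 1349)
11^2 ≡ 11^2 = 121 ≡ 121 (mod 1349)
11^4 ≡ 121^2 = 14641 ≡ 1151 (mod 1349)
11^8 ≡ 1151^2 = 1324801 ≡ 83 (mod 1349)
11^16 ≡ 83^2 = 6889 ≡ 144 (mod 1349)
11^32 ≡ 144^2 = 20736 ≡ 501 (mod 1349)
11^64 ≡ 501^2 = 251001 ≡ 87 (mod 1349)
11^128 ≡ 87^2 = 7569 ≡ 824 (mod 1349)
11^256 ≡ 824^2 = 678976 ≡ 429 (mod 1349)
11^512 ≡ 429^2 = 184041 ≡ 577 (mod 1349)
11^1024 ≡ 577^2 = 332929 ≡ 1075 (mod 1349)
1348 = 1024 + 256 + 64 + 4 in binary powers of 2.
So 11^1348 ≡ 1075 · 429 · 87 · 1151 ≡ 1094 (mod 1349).
Since 1094 ≠ 1, base 11 is a Fermat witness: 1349 is composite.

1094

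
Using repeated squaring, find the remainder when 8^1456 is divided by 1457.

1093

8^1 ≡ 8 (mod 1457)
8^2 ≡ 8^2 = 64 ≡ 64 (mod 1457)
8^4 ≡ 64^2 = 4096 ≡ 1182 (mod 1457)
8^8 ≡ 1182^2 = 1397124 ≡ 1318 (mod 1457)
8^16 ≡ 1318^2 = 1737124 ≡ 380 (mod 1457)
8^32 ≡ 380^2 = 144400 ≡ 157 (mod 1457)
8^64 ≡ 157^2 = 24649 ≡ 1337 (mod 1457)
8^128 ≡ 1337^2 = 1787569 ≡ 1287 (mod 1457)
8^256 ≡ 1287^2 = 1656369 ≡ 1217 (mod 1457)
8^512 ≡ 1217^2 = 1481089 ≡ 777 (mod 1457)
8^1024 ≡ 777^2 = 603729 ≡ 531 (mod 1457)
1456 = 1024 + 256 + 128 + 32 + 16 in binary powers of 2.
So 8^1456 ≡ 531 · 1217 · 1287 · 157 · 380 ≡ 1093 (mod 1457).
Since 1093 ≠ 1, base 8 is a Fermat witness: 1457 is composite.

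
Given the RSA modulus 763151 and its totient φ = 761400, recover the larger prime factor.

941

φ(n) = (p−1)(q−1) = n − (p+q) + 1, so p + q = 763151 − 761400 + 1 = 1752.
p and q are the roots of t² − 1752t + 763151 = 0.
Discriminant: 1752² − 4·763151 = 3069504 − 3052604 = 16900; √16900 = 130.
q = (1752 − 130)/2 = 811, p = (1752 + 130)/2 = 941.
Check: 811 · 941 = 763151.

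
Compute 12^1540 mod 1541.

967

12^1 ≡ 12 (mod 1541)
12^2 ≡ 12^2 = 144 ≡ 144 (mod 1541)
12^4 ≡ 144^2 = 20736 ≡ 703 (mod 1541)
12^8 ≡ 703^2 = 494209 ≡ 1089 (mod 1541)
12^16 ≡ 1089^2 = 1185921 ≡ 892 (mod 1541)
12^32 ≡ 892^2 = 795664 ≡ 508 (mod 1541)
12^64 ≡ 508^2 = 258064 ≡ 717 (mod 1541)
12^128 ≡ 717^2 = 514089 ≡ 936 (mod 1541)
12^256 ≡ 936^2 = 876096 ≡ 808 (mod 1541)
12^512 ≡ 808^2 = 652864 ≡ 1021 (mod 1541)
12^1024 ≡ 1021^2 = 1042441 ≡ 725 (mod 1541)
1540 = 1024 + 512 + 4 in binary powers of 2.
So 12^1540 ≡ 725 · 1021 · 703 ≡ 967 (mod 1541).
Since 967 ≠ 1, base 12 is a Fermat witness: 1541 is composite.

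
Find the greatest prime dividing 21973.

73

21973 = 7 · 3139
3139 = 43 · 73
73 is prime.
So 21973 = 7 · 43 · 73; the largest prime factor is 73.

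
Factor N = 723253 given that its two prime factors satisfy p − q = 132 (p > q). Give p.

Since p = q + 132, we have 723253 = q(q + 132), so q² + 132q − 723253 = 0.
Discriminant: 132² + 4·723253 = 17424 + 2893012 = 2910436; √2910436 = 1706.
q = (−132 + 1706)/2 = 787, and p = q + 132 = 919.
Check: 787 · 919 = 723253.

919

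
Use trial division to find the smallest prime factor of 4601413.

61

4601413 is odd.
Digit sum 19, not divisible by 3.
Ends in 3: not divisible by 5.
7: 4601413 = 7·657344 + 5
11: 4601413 = 11·418310 + 3
13: 4601413 = 13·353954 + 11
17: 4601413 = 17·270671 + 6
19: 4601413 = 19·242179 + 12
23: 4601413 = 23·200061 + 10
29: 4601413 = 29·158669 + 12
31: 4601413 = 31·148432 + 21
37: 4601413 = 37·124362 + 19
41: 4601413 = 41·112229 + 24
43: 4601413 = 43·107009 + 26
47: 4601413 = 47·97902 + 19
53: 4601413 = 53·86819 + 6
59: 4601413 = 59·77990 + 3
61: 4601413 = 61·75433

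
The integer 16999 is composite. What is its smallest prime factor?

16999 is odd.
Digit sum 34, not divisible by 3.
Ends in 9: not divisible by 5.
7: 16999 = 7·2428 + 3
11: 16999 = 11·1545 + 4
13: 16999 = 13·1307 + 8
17: 16999 = 17·999 + 16
19: 16999 = 19·894 + 13
23: 16999 = 23·739 + 2
29: 16999 = 29·586 + 5
31: 16999 = 31·548 + 11
37: 16999 = 37·459 + 16
41: 16999 = 41·414 + 25
43: 16999 = 43·395 + 14
47: 16999 = 47·361 + 32
53: 16999 = 53·320 + 39
59: 16999 = 59·288 + 7
61: 16999 = 61·278 + 41
67: 16999 = 67·253 + 48
71: 16999 = 71·239 + 30
73: 16999 = 73·232 + 63
79: 16999 = 79·215 + 14
83: 16999 = 83·204 + 67
89: 16999 = 89·191

89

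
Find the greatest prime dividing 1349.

71

1349 = 19 · 71
71 is prime.
So 1349 = 19 · 71; the largest prime factor is 71.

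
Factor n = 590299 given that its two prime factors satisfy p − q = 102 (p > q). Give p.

821

Since p = q + 102, we have 590299 = q(q + 102), so q² + 102q − 590299 = 0.
Discriminant: 102² + 4·590299 = 10404 + 2361196 = 2371600; √2371600 = 1540.
q = (−102 + 1540)/2 = 719, and p = q + 102 = 821.
Check: 719 · 821 = 590299.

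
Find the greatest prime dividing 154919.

79

154919 = 37 · 4187
4187 = 53 · 79
79 is prime.
So 154919 = 37 · 53 · 79; the largest prime factor is 79.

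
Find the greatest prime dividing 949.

73

949 = 13 · 73
73 is prime.
So 949 = 13 · 73; the largest prime factor is 73.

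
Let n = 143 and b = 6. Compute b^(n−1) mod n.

6^1 ≡ 6 (mod 143)
6^2 ≡ 6^2 = 36 ≡ 36 (mod 143)
6^4 ≡ 36^2 = 1296 ≡ 9 (mod 143)
6^8 ≡ 9^2 = 81 ≡ 81 (mod 143)
6^16 ≡ 81^2 = 6561 ≡ 126 (mod 143)
6^32 ≡ 126^2 = 15876 ≡ 3 (mod 143)
6^64 ≡ 3^2 = 9 ≡ 9 (mod 143)
6^128 ≡ 9^2 = 81 ≡ 81 (mod 143)
142 = 128 + 8 + 4 + 2 in binary powers of 2.
So 6^142 ≡ 81 · 81 · 9 · 36 ≡ 69 (mod 143).
Since 69 ≠ 1, base 6 is a Fermat witness: 143 is composite.

69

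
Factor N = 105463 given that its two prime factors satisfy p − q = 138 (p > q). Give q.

Since p = q + 138, we have 105463 = q(q + 138), so q² + 138q − 105463 = 0.
Discriminant: 138² + 4·105463 = 19044 + 421852 = 440896; √440896 = 664.
q = (−138 + 664)/2 = 263, and p = q + 138 = 401.
Check: 263 · 401 = 105463.

263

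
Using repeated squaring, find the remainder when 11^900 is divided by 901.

11^1 ≡ 11 (mod 901)
11^2 ≡ 11^2 = 121 ≡ 121 (mod 901)
11^4 ≡ 121^2 = 14641 ≡ 225 (mod 901)
11^8 ≡ 225^2 = 50625 ≡ 169 (mod 901)
11^16 ≡ 169^2 = 28561 ≡ 630 (mod 901)
11^32 ≡ 630^2 = 396900 ≡ 460 (mod 901)
11^64 ≡ 460^2 = 211600 ≡ 766 (mod 901)
11^128 ≡ 766^2 = 586756 ≡ 205 (mod 901)
11^256 ≡ 205^2 = 42025 ≡ 579 (mod 901)
11^512 ≡ 579^2 = 335241 ≡ 69 (mod 901)
900 = 512 + 256 + 128 + 4 in binary powers of 2.
So 11^900 ≡ 69 · 579 · 205 · 225 ≡ 259 (mod 901).
Since 259 ≠ 1, base 11 is a Fermat witness: 901 is composite.

259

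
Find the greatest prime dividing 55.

55 = 5 · 11
11 is prime.
So 55 = 5 · 11; the largest prime factor is 11.

11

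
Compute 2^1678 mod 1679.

2^1 ≡ 2 (mod 1679)
2^2 ≡ 2^2 = 4 ≡ 4 (mod 1679)
2^4 ≡ 4^2 = 16 ≡ 16 (mod 1679)
2^8 ≡ 16^2 = 256 ≡ 256 (mod 1679)
2^16 ≡ 256^2 = 65536 ≡ 55 (mod 1679)
2^32 ≡ 55^2 = 3025 ≡ 1346 (mod 1679)
2^64 ≡ 1346^2 = 1811716 ≡ 75 (mod 1679)
2^128 ≡ 75^2 = 5625 ≡ 588 (mod 1679)
2^256 ≡ 588^2 = 345744 ≡ 1549 (mod 1679)
2^512 ≡ 1549^2 = 2399401 ≡ 110 (mod 1679)
2^1024 ≡ 110^2 = 12100 ≡ 347 (mod 1679)
1678 = 1024 + 512 + 128 + 8 + 4 + 2 in binary powers of 2.
So 2^1678 ≡ 347 · 110 · 588 · 256 · 16 · 4 ≡ 892 (mod 1679).
Since 892 ≠ 1, base 2 is a Fermat witness: 1679 is composite.

892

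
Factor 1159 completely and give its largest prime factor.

61

1159 = 19 · 61
61 is prime.
So 1159 = 19 · 61; the largest prime factor is 61.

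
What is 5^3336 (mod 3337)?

5^1 ≡ 5 (mod 3337)
5^2 ≡ 5^2 = 25 ≡ 25 (mod 3337)
5^4 ≡ 25^2 = 625 ≡ 625 (mod 3337)
5^8 ≡ 625^2 = 390625 ≡ 196 (mod 3337)
5^16 ≡ 196^2 = 38416 ≡ 1709 (mod 3337)
5^32 ≡ 1709^2 = 2920681 ≡ 806 (mod 3337)
5^64 ≡ 806^2 = 649636 ≡ 2258 (mod 3337)
5^128 ≡ 2258^2 = 5098564 ≡ 2965 (mod 3337)
5^256 ≡ 2965^2 = 8791225 ≡ 1567 (mod 3337)
5^512 ≡ 1567^2 = 2455489 ≡ 2794 (mod 3337)
5^1024 ≡ 2794^2 = 7806436 ≡ 1193 (mod 3337)
5^2048 ≡ 1193^2 = 1423249 ≡ 1687 (mod 3337)
3336 = 2048 + 1024 + 256 + 8 in binary powers of 2.
So 5^3336 ≡ 1687 · 1193 · 1567 · 196 ≡ 1922 (mod 3337).
Since 1922 ≠ 1, base 5 is a Fermat witness: 3337 is composite.

1922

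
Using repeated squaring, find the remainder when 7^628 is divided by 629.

7^1 ≡ 7 (mod 629)
7^2 ≡ 7^2 = 49 ≡ 49 (mod 629)
7^4 ≡ 49^2 = 2401 ≡ 514 (mod 629)
7^8 ≡ 514^2 = 264196 ≡ 16 (mod 629)
7^16 ≡ 16^2 = 256 ≡ 256 (mod 629)
7^32 ≡ 256^2 = 65536 ≡ 120 (mod 629)
7^64 ≡ 120^2 = 14400 ≡ 562 (mod 629)
7^128 ≡ 562^2 = 315844 ≡ 86 (mod 629)
7^256 ≡ 86^2 = 7396 ≡ 477 (mod 629)
7^512 ≡ 477^2 = 227529 ≡ 460 (mod 629)
628 = 512 + 64 + 32 + 16 + 4 in binary powers of 2.
So 7^628 ≡ 460 · 562 · 120 · 256 · 514 ≡ 293 (mod 629).
Since 293 ≠ 1, base 7 is a Fermat witness: 629 is composite.

293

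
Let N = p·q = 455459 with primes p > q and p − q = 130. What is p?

743

Since p = q + 130, we have 455459 = q(q + 130), so q² + 130q − 455459 = 0.
Discriminant: 130² + 4·455459 = 16900 + 1821836 = 1838736; √1838736 = 1356.
q = (−130 + 1356)/2 = 613, and p = q + 130 = 743.
Check: 613 · 743 = 455459.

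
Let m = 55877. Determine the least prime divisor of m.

71

55877 is odd.
Digit sum 32, not divisible by 3.
Ends in 7: not divisible by 5.
7: 55877 = 7·7982 + 3
11: 55877 = 11·5079 + 8
13: 55877 = 13·4298 + 3
17: 55877 = 17·3286 + 15
19: 55877 = 19·2940 + 17
23: 55877 = 23·2429 + 10
29: 55877 = 29·1926 + 23
31: 55877 = 31·1802 + 15
37: 55877 = 37·1510 + 7
41: 55877 = 41·1362 + 35
43: 55877 = 43·1299 + 20
47: 55877 = 47·1188 + 41
53: 55877 = 53·1054 + 15
59: 55877 = 59·947 + 4
61: 55877 = 61·916 + 1
67: 55877 = 67·833 + 66
71: 55877 = 71·787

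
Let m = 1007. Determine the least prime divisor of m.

19

1007 is odd.
Digit sum 8, not divisible by 3.
Ends in 7: not divisible by 5.
7: 1007 = 7·143 + 6
11: 1007 = 11·91 + 6
13: 1007 = 13·77 + 6
17: 1007 = 17·59 + 4
19: 1007 = 19·53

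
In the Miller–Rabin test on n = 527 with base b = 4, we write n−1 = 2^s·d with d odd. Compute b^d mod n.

64

527 − 1 = 526 = 2^1 · 263, so d = 263.
4^1 ≡ 4 (mod 527)
4^2 ≡ 4^2 = 16 ≡ 16 (mod 527)
4^4 ≡ 16^2 = 256 ≡ 256 (mod 527)
4^8 ≡ 256^2 = 65536 ≡ 188 (mod 527)
4^16 ≡ 188^2 = 35344 ≡ 35 (mod 527)
4^32 ≡ 35^2 = 1225 ≡ 171 (mod 527)
4^64 ≡ 171^2 = 29241 ≡ 256 (mod 527)
4^128 ≡ 256^2 = 65536 ≡ 188 (mod 527)
4^256 ≡ 188^2 = 35344 ≡ 35 (mod 527)
263 = 256 + 4 + 2 + 1 in binary powers of 2.
So 4^263 ≡ 35 · 256 · 16 · 4 ≡ 64 (mod 527).
Squaring chain: 64; never reaches −1, so base 4 is a Miller–Rabin witness that 527 is composite.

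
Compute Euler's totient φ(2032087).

Factor: 2032087 = 103 · 109 · 181.
φ(2032087) = (103−1) · (109−1) · (181−1) = 102 · 108 · 180 = 1982880.

1982880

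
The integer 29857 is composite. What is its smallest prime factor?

29857 is odd.
Digit sum 31, not divisible by 3.
Ends in 7: not divisible by 5.
7: 29857 = 7·4265 + 2
11: 29857 = 11·2714 + 3
13: 29857 = 13·2296 + 9
17: 29857 = 17·1756 + 5
19: 29857 = 19·1571 + 8
23: 29857 = 23·1298 + 3
29: 29857 = 29·1029 + 16
31: 29857 = 31·963 + 4
37: 29857 = 37·806 + 35
41: 29857 = 41·728 + 9
43: 29857 = 43·694 + 15
47: 29857 = 47·635 + 12
53: 29857 = 53·563 + 18
59: 29857 = 59·506 + 3
61: 29857 = 61·489 + 28
67: 29857 = 67·445 + 42
71: 29857 = 71·420 + 37
73: 29857 = 73·409

73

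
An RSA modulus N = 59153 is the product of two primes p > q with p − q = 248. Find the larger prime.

397

Since p = q + 248, we have 59153 = q(q + 248), so q² + 248q − 59153 = 0.
Discriminant: 248² + 4·59153 = 61504 + 236612 = 298116; √298116 = 546.
q = (−248 + 546)/2 = 149, and p = q + 248 = 397.
Check: 149 · 397 = 59153.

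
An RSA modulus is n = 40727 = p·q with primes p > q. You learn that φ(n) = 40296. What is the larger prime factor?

φ(n) = (p−1)(q−1) = n − (p+q) + 1, so p + q = 40727 − 40296 + 1 = 432.
p and q are the roots of t² − 432t + 40727 = 0.
Discriminant: 432² − 4·40727 = 186624 − 162908 = 23716; √23716 = 154.
q = (432 − 154)/2 = 139, p = (432 + 154)/2 = 293.
Check: 139 · 293 = 40727.

293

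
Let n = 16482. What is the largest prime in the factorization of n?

67

16482 = 2 · 8241
8241 = 3 · 2747
2747 = 41 · 67
67 is prime.
So 16482 = 2 · 3 · 41 · 67; the largest prime factor is 67.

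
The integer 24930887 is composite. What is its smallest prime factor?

73

24930887 is odd.
Digit sum 41, not divisible by 3.
Ends in 7: not divisible by 5.
7: 24930887 = 7·3561555 + 2
11: 24930887 = 11·2266444 + 3
13: 24930887 = 13·1917760 + 7
17: 24930887 = 17·1466522 + 13
19: 24930887 = 19·1312151 + 18
23: 24930887 = 23·1083951 + 14
29: 24930887 = 29·859685 + 22
31: 24930887 = 31·804222 + 5
37: 24930887 = 37·673807 + 28
41: 24930887 = 41·608070 + 17
43: 24930887 = 43·579788 + 3
47: 24930887 = 47·530444 + 19
53: 24930887 = 53·470394 + 5
59: 24930887 = 59·422557 + 24
61: 24930887 = 61·408703 + 4
67: 24930887 = 67·372102 + 53
71: 24930887 = 71·351139 + 18
73: 24930887 = 73·341519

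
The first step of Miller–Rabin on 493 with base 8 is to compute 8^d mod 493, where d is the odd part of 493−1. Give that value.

493 − 1 = 492 = 2^2 · 123, so d = 123.
8^1 ≡ 8 (mod 493)
8^2 ≡ 8^2 = 64 ≡ 64 (mod 493)
8^4 ≡ 64^2 = 4096 ≡ 152 (mod 493)
8^8 ≡ 152^2 = 23104 ≡ 426 (mod 493)
8^16 ≡ 426^2 = 181476 ≡ 52 (mod 493)
8^32 ≡ 52^2 = 2704 ≡ 239 (mod 493)
8^64 ≡ 239^2 = 57121 ≡ 426 (mod 493)
123 = 64 + 32 + 16 + 8 + 2 + 1 in binary powers of 2.
So 8^123 ≡ 426 · 239 · 52 · 426 · 64 · 8 ≡ 206 (mod 493).
Squaring chain: 206 → 38; never reaches −1, so base 8 is a Miller–Rabin witness that 493 is composite.

206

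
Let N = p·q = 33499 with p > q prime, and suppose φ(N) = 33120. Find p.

φ(n) = (p−1)(q−1) = n − (p+q) + 1, so p + q = 33499 − 33120 + 1 = 380.
p and q are the roots of t² − 380t + 33499 = 0.
Discriminant: 380² − 4·33499 = 144400 − 133996 = 10404; √10404 = 102.
q = (380 − 102)/2 = 139, p = (380 + 102)/2 = 241.
Check: 139 · 241 = 33499.

241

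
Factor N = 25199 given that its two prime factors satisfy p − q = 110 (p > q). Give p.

223

Since p = q + 110, we have 25199 = q(q + 110), so q² + 110q − 25199 = 0.
Discriminant: 110² + 4·25199 = 12100 + 100796 = 112896; √112896 = 336.
q = (−110 + 336)/2 = 113, and p = q + 110 = 223.
Check: 113 · 223 = 25199.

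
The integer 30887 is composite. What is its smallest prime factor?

30887 is odd.
Digit sum 26, not divisible by 3.
Ends in 7: not divisible by 5.
7: 30887 = 7·4412 + 3
11: 30887 = 11·2807 + 10
13: 30887 = 13·2375 + 12
17: 30887 = 17·1816 + 15
19: 30887 = 19·1625 + 12
23: 30887 = 23·1342 + 21
29: 30887 = 29·1065 + 2
31: 30887 = 31·996 + 11
37: 30887 = 37·834 + 29
41: 30887 = 41·753 + 14
43: 30887 = 43·718 + 13
47: 30887 = 47·657 + 8
53: 30887 = 53·582 + 41
59: 30887 = 59·523 + 30
61: 30887 = 61·506 + 21
67: 30887 = 67·461

67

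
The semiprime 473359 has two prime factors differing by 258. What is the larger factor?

829

Since p = q + 258, we have 473359 = q(q + 258), so q² + 258q − 473359 = 0.
Discriminant: 258² + 4·473359 = 66564 + 1893436 = 1960000; √1960000 = 1400.
q = (−258 + 1400)/2 = 571, and p = q + 258 = 829.
Check: 571 · 829 = 473359.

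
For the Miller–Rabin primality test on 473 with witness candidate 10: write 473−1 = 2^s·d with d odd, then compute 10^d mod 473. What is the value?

473 − 1 = 472 = 2^3 · 59, so d = 59.
10^1 ≡ 10 (mod 473)
10^2 ≡ 10^2 = 100 ≡ 100 (mod 473)
10^4 ≡ 100^2 = 10000 ≡ 67 (mod 473)
10^8 ≡ 67^2 = 4489 ≡ 232 (mod 473)
10^16 ≡ 232^2 = 53824 ≡ 375 (mod 473)
10^32 ≡ 375^2 = 140625 ≡ 144 (mod 473)
59 = 32 + 16 + 8 + 2 + 1 in binary powers of 2.
So 10^59 ≡ 144 · 375 · 232 · 100 · 10 ≡ 439 (mod 473).
Squaring chain: 439 → 210 → 111; never reaches −1, so base 10 is a Miller–Rabin witness that 473 is composite.

439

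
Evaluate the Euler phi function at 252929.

237600

Factor: 252929 = 31 · 41 · 199.
φ(252929) = (31−1) · (41−1) · (199−1) = 30 · 40 · 198 = 237600.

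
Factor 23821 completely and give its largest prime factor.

83

23821 = 7 · 3403
3403 = 41 · 83
83 is prime.
So 23821 = 7 · 41 · 83; the largest prime factor is 83.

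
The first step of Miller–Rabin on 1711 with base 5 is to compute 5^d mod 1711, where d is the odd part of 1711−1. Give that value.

730

1711 − 1 = 1710 = 2^1 · 855, so d = 855.
5^1 ≡ 5 (mod 1711)
5^2 ≡ 5^2 = 25 ≡ 25 (mod 1711)
5^4 ≡ 25^2 = 625 ≡ 625 (mod 1711)
5^8 ≡ 625^2 = 390625 ≡ 517 (mod 1711)
5^16 ≡ 517^2 = 267289 ≡ 373 (mod 1711)
5^32 ≡ 373^2 = 139129 ≡ 538 (mod 1711)
5^64 ≡ 538^2 = 289444 ≡ 285 (mod 1711)
5^128 ≡ 285^2 = 81225 ≡ 808 (mod 1711)
5^256 ≡ 808^2 = 652864 ≡ 973 (mod 1711)
5^512 ≡ 973^2 = 946729 ≡ 546 (mod 1711)
855 = 512 + 256 + 64 + 16 + 4 + 2 + 1 in binary powers of 2.
So 5^855 ≡ 546 · 973 · 285 · 373 · 625 · 25 · 5 ≡ 730 (mod 1711).
Squaring chain: 730; never reaches −1, so base 5 is a Miller–Rabin witness that 1711 is composite.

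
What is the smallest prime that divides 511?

511 is odd.
Digit sum 7, not divisible by 3.
Ends in 1: not divisible by 5.
7: 511 = 7·73

7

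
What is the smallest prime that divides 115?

115 is odd.
Digit sum 7, not divisible by 3.
Ends in 5: divisible by 5.

5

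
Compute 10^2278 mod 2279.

10^1 ≡ 10 (mod 2279)
10^2 ≡ 10^2 = 100 ≡ 100 (mod 2279)
10^4 ≡ 100^2 = 10000 ≡ 884 (mod 2279)
10^8 ≡ 884^2 = 781456 ≡ 2038 (mod 2279)
10^16 ≡ 2038^2 = 4153444 ≡ 1106 (mod 2279)
10^32 ≡ 1106^2 = 1223236 ≡ 1692 (mod 2279)
10^64 ≡ 1692^2 = 2862864 ≡ 440 (mod 2279)
10^128 ≡ 440^2 = 193600 ≡ 2164 (mod 2279)
10^256 ≡ 2164^2 = 4682896 ≡ 1830 (mod 2279)
10^512 ≡ 1830^2 = 3348900 ≡ 1049 (mod 2279)
10^1024 ≡ 1049^2 = 1100401 ≡ 1923 (mod 2279)
10^2048 ≡ 1923^2 = 3697929 ≡ 1391 (mod 2279)
2278 = 2048 + 128 + 64 + 32 + 4 + 2 in binary powers of 2.
So 10^2278 ≡ 1391 · 2164 · 440 · 1692 · 884 · 100 ≡ 152 (mod 2279).
Since 152 ≠ 1, base 10 is a Fermat witness: 2279 is composite.

152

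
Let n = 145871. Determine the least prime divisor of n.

145871 is odd.
Digit sum 26, not divisible by 3.
Ends in 1: not divisible by 5.
7: 145871 = 7·20838 + 5
11: 145871 = 11·13261

11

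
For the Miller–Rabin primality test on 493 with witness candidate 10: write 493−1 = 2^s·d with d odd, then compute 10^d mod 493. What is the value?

493 − 1 = 492 = 2^2 · 123, so d = 123.
10^1 ≡ 10 (mod 493)
10^2 ≡ 10^2 = 100 ≡ 100 (mod 493)
10^4 ≡ 100^2 = 10000 ≡ 140 (mod 493)
10^8 ≡ 140^2 = 19600 ≡ 373 (mod 493)
10^16 ≡ 373^2 = 139129 ≡ 103 (mod 493)
10^32 ≡ 103^2 = 10609 ≡ 256 (mod 493)
10^64 ≡ 256^2 = 65536 ≡ 460 (mod 493)
123 = 64 + 32 + 16 + 8 + 2 + 1 in binary powers of 2.
So 10^123 ≡ 460 · 256 · 103 · 373 · 100 · 10 ≡ 292 (mod 493).
Squaring chain: 292 → 468; never reaches −1, so base 10 is a Miller–Rabin witness that 493 is composite.

292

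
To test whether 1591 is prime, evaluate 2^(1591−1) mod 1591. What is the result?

2^1 ≡ 2 (mod 1591)
2^2 ≡ 2^2 = 4 ≡ 4 (mod 1591)
2^4 ≡ 4^2 = 16 ≡ 16 (mod 1591)
2^8 ≡ 16^2 = 256 ≡ 256 (mod 1591)
2^16 ≡ 256^2 = 65536 ≡ 305 (mod 1591)
2^32 ≡ 305^2 = 93025 ≡ 747 (mod 1591)
2^64 ≡ 747^2 = 558009 ≡ 1159 (mod 1591)
2^128 ≡ 1159^2 = 1343281 ≡ 477 (mod 1591)
2^256 ≡ 477^2 = 227529 ≡ 16 (mod 1591)
2^512 ≡ 16^2 = 256 ≡ 256 (mod 1591)
2^1024 ≡ 256^2 = 65536 ≡ 305 (mod 1591)
1590 = 1024 + 512 + 32 + 16 + 4 + 2 in binary powers of 2.
So 2^1590 ≡ 305 · 256 · 747 · 305 · 16 · 4 ≡ 471 (mod 1591).
Since 471 ≠ 1, base 2 is a Fermat witness: 1591 is composite.

471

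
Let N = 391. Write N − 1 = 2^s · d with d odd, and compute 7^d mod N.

391 − 1 = 390 = 2^1 · 195, so d = 195.
7^1 ≡ 7 (mod 391)
7^2 ≡ 7^2 = 49 ≡ 49 (mod 391)
7^4 ≡ 49^2 = 2401 ≡ 55 (mod 391)
7^8 ≡ 55^2 = 3025 ≡ 288 (mod 391)
7^16 ≡ 288^2 = 82944 ≡ 52 (mod 391)
7^32 ≡ 52^2 = 2704 ≡ 358 (mod 391)
7^64 ≡ 358^2 = 128164 ≡ 307 (mod 391)
7^128 ≡ 307^2 = 94249 ≡ 18 (mod 391)
195 = 128 + 64 + 2 + 1 in binary powers of 2.
So 7^195 ≡ 18 · 307 · 49 · 7 ≡ 241 (mod 391).
Squaring chain: 241; never reaches −1, so base 7 is a Miller–Rabin witness that 391 is composite.

241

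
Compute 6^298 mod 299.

121

6^1 ≡ 6 (mod 299)
6^2 ≡ 6^2 = 36 ≡ 36 (mod 299)
6^4 ≡ 36^2 = 1296 ≡ 100 (mod 299)
6^8 ≡ 100^2 = 10000 ≡ 133 (mod 299)
6^16 ≡ 133^2 = 17689 ≡ 48 (mod 299)
6^32 ≡ 48^2 = 2304 ≡ 211 (mod 299)
6^64 ≡ 211^2 = 44521 ≡ 269 (mod 299)
6^128 ≡ 269^2 = 72361 ≡ 3 (mod 299)
6^256 ≡ 3^2 = 9 ≡ 9 (mod 299)
298 = 256 + 32 + 8 + 2 in binary powers of 2.
So 6^298 ≡ 9 · 211 · 133 · 36 ≡ 121 (mod 299).
Since 121 ≠ 1, base 6 is a Fermat witness: 299 is composite.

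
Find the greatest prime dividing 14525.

14525 = 5 · 2905
2905 = 5 · 581
581 = 7 · 83
83 is prime.
So 14525 = 5^2 · 7 · 83; the largest prime factor is 83.

83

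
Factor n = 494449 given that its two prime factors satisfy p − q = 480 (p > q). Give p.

983

Since p = q + 480, we have 494449 = q(q + 480), so q² + 480q − 494449 = 0.
Discriminant: 480² + 4·494449 = 230400 + 1977796 = 2208196; √2208196 = 1486.
q = (−480 + 1486)/2 = 503, and p = q + 480 = 983.
Check: 503 · 983 = 494449.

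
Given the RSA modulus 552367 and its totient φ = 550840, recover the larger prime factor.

941

φ(n) = (p−1)(q−1) = n − (p+q) + 1, so p + q = 552367 − 550840 + 1 = 1528.
p and q are the roots of t² − 1528t + 552367 = 0.
Discriminant: 1528² − 4·552367 = 2334784 − 2209468 = 125316; √125316 = 354.
q = (1528 − 354)/2 = 587, p = (1528 + 354)/2 = 941.
Check: 587 · 941 = 552367.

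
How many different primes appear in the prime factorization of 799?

2

799 = 17 · 47
799 = 17 · 47, which has 2 distinct prime factors.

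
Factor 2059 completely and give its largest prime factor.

2059 = 29 · 71
71 is prime.
So 2059 = 29 · 71; the largest prime factor is 71.

71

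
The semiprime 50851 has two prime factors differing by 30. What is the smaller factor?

Since p = q + 30, we have 50851 = q(q + 30), so q² + 30q − 50851 = 0.
Discriminant: 30² + 4·50851 = 900 + 203404 = 204304; √204304 = 452.
q = (−30 + 452)/2 = 211, and p = q + 30 = 241.
Check: 211 · 241 = 50851.

211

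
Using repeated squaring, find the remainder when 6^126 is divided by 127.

1

6^1 ≡ 6 (mod 127)
6^2 ≡ 6^2 = 36 ≡ 36 (mod 127)
6^4 ≡ 36^2 = 1296 ≡ 26 (mod 127)
6^8 ≡ 26^2 = 676 ≡ 41 (mod 127)
6^16 ≡ 41^2 = 1681 ≡ 30 (mod 127)
6^32 ≡ 30^2 = 900 ≡ 11 (mod 127)
6^64 ≡ 11^2 = 121 ≡ 121 (mod 127)
126 = 64 + 32 + 16 + 8 + 4 + 2 in binary powers of 2.
So 6^126 ≡ 121 · 11 · 30 · 41 · 26 · 36 ≡ 1 (mod 127).
Since the result is 1, base 6 gives no evidence that 127 is composite.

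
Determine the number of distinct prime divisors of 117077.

117077 = 47^2 · 53
117077 = 47^2 · 53, which has 2 distinct prime factors.

2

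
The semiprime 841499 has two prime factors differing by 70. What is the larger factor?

Since p = q + 70, we have 841499 = q(q + 70), so q² + 70q − 841499 = 0.
Discriminant: 70² + 4·841499 = 4900 + 3365996 = 3370896; √3370896 = 1836.
q = (−70 + 1836)/2 = 883, and p = q + 70 = 953.
Check: 883 · 953 = 841499.

953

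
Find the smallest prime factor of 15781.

15781 is odd.
Digit sum 22, not divisible by 3.
Ends in 1: not divisible by 5.
7: 15781 = 7·2254 + 3
11: 15781 = 11·1434 + 7
13: 15781 = 13·1213 + 12
17: 15781 = 17·928 + 5
19: 15781 = 19·830 + 11
23: 15781 = 23·686 + 3
29: 15781 = 29·544 + 5
31: 15781 = 31·509 + 2
37: 15781 = 37·426 + 19
41: 15781 = 41·384 + 37
43: 15781 = 43·367

43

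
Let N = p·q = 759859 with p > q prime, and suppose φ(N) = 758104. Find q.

φ(n) = (p−1)(q−1) = n − (p+q) + 1, so p + q = 759859 − 758104 + 1 = 1756.
p and q are the roots of t² − 1756t + 759859 = 0.
Discriminant: 1756² − 4·759859 = 3083536 − 3039436 = 44100; √44100 = 210.
q = (1756 − 210)/2 = 773, p = (1756 + 210)/2 = 983.
Check: 773 · 983 = 759859.

773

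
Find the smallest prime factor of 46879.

7

46879 is odd.
Digit sum 34, not divisible by 3.
Ends in 9: not divisible by 5.
7: 46879 = 7·6697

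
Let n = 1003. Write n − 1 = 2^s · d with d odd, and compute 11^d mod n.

214

1003 − 1 = 1002 = 2^1 · 501, so d = 501.
11^1 ≡ 11 (mod 1003)
11^2 ≡ 11^2 = 121 ≡ 121 (mod 1003)
11^4 ≡ 121^2 = 14641 ≡ 599 (mod 1003)
11^8 ≡ 599^2 = 358801 ≡ 730 (mod 1003)
11^16 ≡ 730^2 = 532900 ≡ 307 (mod 1003)
11^32 ≡ 307^2 = 94249 ≡ 970 (mod 1003)
11^64 ≡ 970^2 = 940900 ≡ 86 (mod 1003)
11^128 ≡ 86^2 = 7396 ≡ 375 (mod 1003)
11^256 ≡ 375^2 = 140625 ≡ 205 (mod 1003)
501 = 256 + 128 + 64 + 32 + 16 + 4 + 1 in binary powers of 2.
So 11^501 ≡ 205 · 375 · 86 · 970 · 307 · 599 · 11 ≡ 214 (mod 1003).
Squaring chain: 214; never reaches −1, so base 11 is a Miller–Rabin witness that 1003 is composite.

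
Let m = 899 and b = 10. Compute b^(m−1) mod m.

10^1 ≡ 10 (mod 899)
10^2 ≡ 10^2 = 100 ≡ 100 (mod 899)
10^4 ≡ 100^2 = 10000 ≡ 111 (mod 899)
10^8 ≡ 111^2 = 12321 ≡ 634 (mod 899)
10^16 ≡ 634^2 = 401956 ≡ 103 (mod 899)
10^32 ≡ 103^2 = 10609 ≡ 720 (mod 899)
10^64 ≡ 720^2 = 518400 ≡ 576 (mod 899)
10^128 ≡ 576^2 = 331776 ≡ 45 (mod 899)
10^256 ≡ 45^2 = 2025 ≡ 227 (mod 899)
10^512 ≡ 227^2 = 51529 ≡ 286 (mod 899)
898 = 512 + 256 + 128 + 2 in binary powers of 2.
So 10^898 ≡ 286 · 227 · 45 · 100 ≡ 71 (mod 899).
Since 71 ≠ 1, base 10 is a Fermat witness: 899 is composite.

71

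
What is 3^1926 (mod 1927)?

237

3^1 ≡ 3 (mod 1927)
3^2 ≡ 3^2 = 9 ≡ 9 (mod 1927)
3^4 ≡ 9^2 = 81 ≡ 81 (mod 1927)
3^8 ≡ 81^2 = 6561 ≡ 780 (mod 1927)
3^16 ≡ 780^2 = 608400 ≡ 1395 (mod 1927)
3^32 ≡ 1395^2 = 1946025 ≡ 1682 (mod 1927)
3^64 ≡ 1682^2 = 2829124 ≡ 288 (mod 1927)
3^128 ≡ 288^2 = 82944 ≡ 83 (mod 1927)
3^256 ≡ 83^2 = 6889 ≡ 1108 (mod 1927)
3^512 ≡ 1108^2 = 1227664 ≡ 165 (mod 1927)
3^1024 ≡ 165^2 = 27225 ≡ 247 (mod 1927)
1926 = 1024 + 512 + 256 + 128 + 4 + 2 in binary powers of 2.
So 3^1926 ≡ 247 · 165 · 1108 · 83 · 81 · 9 ≡ 237 (mod 1927).
Since 237 ≠ 1, base 3 is a Fermat witness: 1927 is composite.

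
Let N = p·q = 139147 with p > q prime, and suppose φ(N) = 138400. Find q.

347

φ(n) = (p−1)(q−1) = n − (p+q) + 1, so p + q = 139147 − 138400 + 1 = 748.
p and q are the roots of t² − 748t + 139147 = 0.
Discriminant: 748² − 4·139147 = 559504 − 556588 = 2916; √2916 = 54.
q = (748 − 54)/2 = 347, p = (748 + 54)/2 = 401.
Check: 347 · 401 = 139147.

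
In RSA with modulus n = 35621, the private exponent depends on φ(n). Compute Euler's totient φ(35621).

35244

Factor: 35621 = 179 · 199.
φ(35621) = (179−1) · (199−1) = 178 · 198 = 35244.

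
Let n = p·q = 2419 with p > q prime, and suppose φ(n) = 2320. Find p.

φ(n) = (p−1)(q−1) = n − (p+q) + 1, so p + q = 2419 − 2320 + 1 = 100.
p and q are the roots of t² − 100t + 2419 = 0.
Discriminant: 100² − 4·2419 = 10000 − 9676 = 324; √324 = 18.
q = (100 − 18)/2 = 41, p = (100 + 18)/2 = 59.
Check: 41 · 59 = 2419.

59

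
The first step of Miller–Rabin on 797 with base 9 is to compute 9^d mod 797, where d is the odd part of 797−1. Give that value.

797 − 1 = 796 = 2^2 · 199, so d = 199.
9^1 ≡ 9 (mod 797)
9^2 ≡ 9^2 = 81 ≡ 81 (mod 797)
9^4 ≡ 81^2 = 6561 ≡ 185 (mod 797)
9^8 ≡ 185^2 = 34225 ≡ 751 (mod 797)
9^16 ≡ 751^2 = 564001 ≡ 522 (mod 797)
9^32 ≡ 522^2 = 272484 ≡ 707 (mod 797)
9^64 ≡ 707^2 = 499849 ≡ 130 (mod 797)
9^128 ≡ 130^2 = 16900 ≡ 163 (mod 797)
199 = 128 + 64 + 4 + 2 + 1 in binary powers of 2.
So 9^199 ≡ 163 · 130 · 185 · 81 · 9 ≡ 796 (mod 797).
Since 9^d ≡ 796 (mod 797), base 9 does not prove 797 composite.

796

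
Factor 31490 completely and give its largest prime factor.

31490 = 2 · 15745
15745 = 5 · 3149
3149 = 47 · 67
67 is prime.
So 31490 = 2 · 5 · 47 · 67; the largest prime factor is 67.

67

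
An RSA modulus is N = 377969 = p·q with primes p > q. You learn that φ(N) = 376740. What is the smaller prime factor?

φ(n) = (p−1)(q−1) = n − (p+q) + 1, so p + q = 377969 − 376740 + 1 = 1230.
p and q are the roots of t² − 1230t + 377969 = 0.
Discriminant: 1230² − 4·377969 = 1512900 − 1511876 = 1024; √1024 = 32.
q = (1230 − 32)/2 = 599, p = (1230 + 32)/2 = 631.
Check: 599 · 631 = 377969.

599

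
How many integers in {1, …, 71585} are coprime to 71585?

Factor: 71585 = 5 · 103 · 139.
φ(71585) = (5−1) · (103−1) · (139−1) = 4 · 102 · 138 = 56304.

56304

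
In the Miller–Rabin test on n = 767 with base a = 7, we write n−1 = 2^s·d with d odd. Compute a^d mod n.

652

767 − 1 = 766 = 2^1 · 383, so d = 383.
7^1 ≡ 7 (mod 767)
7^2 ≡ 7^2 = 49 ≡ 49 (mod 767)
7^4 ≡ 49^2 = 2401 ≡ 100 (mod 767)
7^8 ≡ 100^2 = 10000 ≡ 29 (mod 767)
7^16 ≡ 29^2 = 841 ≡ 74 (mod 767)
7^32 ≡ 74^2 = 5476 ≡ 107 (mod 767)
7^64 ≡ 107^2 = 11449 ≡ 711 (mod 767)
7^128 ≡ 711^2 = 505521 ≡ 68 (mod 767)
7^256 ≡ 68^2 = 4624 ≡ 22 (mod 767)
383 = 256 + 64 + 32 + 16 + 8 + 4 + 2 + 1 in binary powers of 2.
So 7^383 ≡ 22 · 711 · 107 · 74 · 29 · 100 · 49 · 7 ≡ 652 (mod 767).
Squaring chain: 652; never reaches −1, so base 7 is a Miller–Rabin witness that 767 is composite.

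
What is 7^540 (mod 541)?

1

7^1 ≡ 7 (mod 541)
7^2 ≡ 7^2 = 49 ≡ 49 (mod 541)
7^4 ≡ 49^2 = 2401 ≡ 237 (mod 541)
7^8 ≡ 237^2 = 56169 ≡ 446 (mod 541)
7^16 ≡ 446^2 = 198916 ≡ 369 (mod 541)
7^32 ≡ 369^2 = 136161 ≡ 370 (mod 541)
7^64 ≡ 370^2 = 136900 ≡ 27 (mod 541)
7^128 ≡ 27^2 = 729 ≡ 188 (mod 541)
7^256 ≡ 188^2 = 35344 ≡ 179 (mod 541)
7^512 ≡ 179^2 = 32041 ≡ 122 (mod 541)
540 = 512 + 16 + 8 + 4 in binary powers of 2.
So 7^540 ≡ 122 · 369 · 446 · 237 ≡ 1 (mod 541).
Since the result is 1, base 7 gives no evidence that 541 is composite.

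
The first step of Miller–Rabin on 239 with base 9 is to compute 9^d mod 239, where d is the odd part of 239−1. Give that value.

239 − 1 = 238 = 2^1 · 119, so d = 119.
9^1 ≡ 9 (mod 239)
9^2 ≡ 9^2 = 81 ≡ 81 (mod 239)
9^4 ≡ 81^2 = 6561 ≡ 108 (mod 239)
9^8 ≡ 108^2 = 11664 ≡ 192 (mod 239)
9^16 ≡ 192^2 = 36864 ≡ 58 (mod 239)
9^32 ≡ 58^2 = 3364 ≡ 18 (mod 239)
9^64 ≡ 18^2 = 324 ≡ 85 (mod 239)
119 = 64 + 32 + 16 + 4 + 2 + 1 in binary powers of 2.
So 9^119 ≡ 85 · 18 · 58 · 108 · 81 · 9 ≡ 1 (mod 239).
Since 9^d ≡ 1 (mod 239), base 9 does not prove 239 composite.

1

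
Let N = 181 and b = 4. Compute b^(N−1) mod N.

4^1 ≡ 4 (mod 181)
4^2 ≡ 4^2 = 16 ≡ 16 (mod 181)
4^4 ≡ 16^2 = 256 ≡ 75 (mod 181)
4^8 ≡ 75^2 = 5625 ≡ 14 (mod 181)
4^16 ≡ 14^2 = 196 ≡ 15 (mod 181)
4^32 ≡ 15^2 = 225 ≡ 44 (mod 181)
4^64 ≡ 44^2 = 1936 ≡ 126 (mod 181)
4^128 ≡ 126^2 = 15876 ≡ 129 (mod 181)
180 = 128 + 32 + 16 + 4 in binary powers of 2.
So 4^180 ≡ 129 · 44 · 15 · 75 ≡ 1 (mod 181).
Since the result is 1, base 4 gives no evidence that 181 is composite.

1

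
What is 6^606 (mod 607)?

6^1 ≡ 6 (mod 607)
6^2 ≡ 6^2 = 36 ≡ 36 (mod 607)
6^4 ≡ 36^2 = 1296 ≡ 82 (mod 607)
6^8 ≡ 82^2 = 6724 ≡ 47 (mod 607)
6^16 ≡ 47^2 = 2209 ≡ 388 (mod 607)
6^32 ≡ 388^2 = 150544 ≡ 8 (mod 607)
6^64 ≡ 8^2 = 64 ≡ 64 (mod 607)
6^128 ≡ 64^2 = 4096 ≡ 454 (mod 607)
6^256 ≡ 454^2 = 206116 ≡ 343 (mod 607)
6^512 ≡ 343^2 = 117649 ≡ 498 (mod 607)
606 = 512 + 64 + 16 + 8 + 4 + 2 in binary powers of 2.
So 6^606 ≡ 498 · 64 · 388 · 47 · 82 · 36 ≡ 1 (mod 607).
Since the result is 1, base 6 gives no evidence that 607 is composite.

1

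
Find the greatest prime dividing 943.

41

943 = 23 · 41
41 is prime.
So 943 = 23 · 41; the largest prime factor is 41.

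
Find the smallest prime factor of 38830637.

83

38830637 is odd.
Digit sum 38, not divisible by 3.
Ends in 7: not divisible by 5.
7: 38830637 = 7·5547233 + 6
11: 38830637 = 11·3530057 + 10
13: 38830637 = 13·2986972 + 1
17: 38830637 = 17·2284155 + 2
19: 38830637 = 19·2043717 + 14
23: 38830637 = 23·1688288 + 13
29: 38830637 = 29·1338987 + 14
31: 38830637 = 31·1252601 + 6
37: 38830637 = 37·1049476 + 25
41: 38830637 = 41·947088 + 29
43: 38830637 = 43·903038 + 3
47: 38830637 = 47·826183 + 36
53: 38830637 = 53·732653 + 28
59: 38830637 = 59·658146 + 23
61: 38830637 = 61·636567 + 50
67: 38830637 = 67·579561 + 50
71: 38830637 = 71·546910 + 27
73: 38830637 = 73·531926 + 39
79: 38830637 = 79·491527 + 4
83: 38830637 = 83·467839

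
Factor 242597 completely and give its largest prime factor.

242597 = 41 · 5917
5917 = 61 · 97
97 is prime.
So 242597 = 41 · 61 · 97; the largest prime factor is 97.

97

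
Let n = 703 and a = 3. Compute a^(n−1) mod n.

3^1 ≡ 3 (mod 703)
3^2 ≡ 3^2 = 9 ≡ 9 (mod 703)
3^4 ≡ 9^2 = 81 ≡ 81 (mod 703)
3^8 ≡ 81^2 = 6561 ≡ 234 (mod 703)
3^16 ≡ 234^2 = 54756 ≡ 625 (mod 703)
3^32 ≡ 625^2 = 390625 ≡ 460 (mod 703)
3^64 ≡ 460^2 = 211600 ≡ 700 (mod 703)
3^128 ≡ 700^2 = 490000 ≡ 9 (mod 703)
3^256 ≡ 9^2 = 81 ≡ 81 (mod 703)
3^512 ≡ 81^2 = 6561 ≡ 234 (mod 703)
702 = 512 + 128 + 32 + 16 + 8 + 4 + 2 in binary powers of 2.
So 3^702 ≡ 234 · 9 · 460 · 625 · 234 · 81 · 9 ≡ 1 (mod 703).
Since the result is 1, base 3 gives no evidence that 703 is composite.

1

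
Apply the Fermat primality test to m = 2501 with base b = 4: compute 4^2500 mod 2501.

4^1 ≡ 4 (mod 2501)
4^2 ≡ 4^2 = 16 ≡ 16 (mod 2501)
4^4 ≡ 16^2 = 256 ≡ 256 (mod 2501)
4^8 ≡ 256^2 = 65536 ≡ 510 (mod 2501)
4^16 ≡ 510^2 = 260100 ≡ 2497 (mod 2501)
4^32 ≡ 2497^2 = 6235009 ≡ 16 (mod 2501)
4^64 ≡ 16^2 = 256 ≡ 256 (mod 2501)
4^128 ≡ 256^2 = 65536 ≡ 510 (mod 2501)
4^256 ≡ 510^2 = 260100 ≡ 2497 (mod 2501)
4^512 ≡ 2497^2 = 6235009 ≡ 16 (mod 2501)
4^1024 ≡ 16^2 = 256 ≡ 256 (mod 2501)
4^2048 ≡ 256^2 = 65536 ≡ 510 (mod 2501)
2500 = 2048 + 256 + 128 + 64 + 4 in binary powers of 2.
So 4^2500 ≡ 510 · 2497 · 510 · 256 · 256 ≡ 657 (mod 2501).
Since 657 ≠ 1, base 4 is a Fermat witness: 2501 is composite.

657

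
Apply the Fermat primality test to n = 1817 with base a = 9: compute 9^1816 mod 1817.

1021

9^1 ≡ 9 (mod 1817)
9^2 ≡ 9^2 = 81 ≡ 81 (mod 1817)
9^4 ≡ 81^2 = 6561 ≡ 1110 (mod 1817)
9^8 ≡ 1110^2 = 1232100 ≡ 174 (mod 1817)
9^16 ≡ 174^2 = 30276 ≡ 1204 (mod 1817)
9^32 ≡ 1204^2 = 1449616 ≡ 1467 (mod 1817)
9^64 ≡ 1467^2 = 2152089 ≡ 761 (mod 1817)
9^128 ≡ 761^2 = 579121 ≡ 1315 (mod 1817)
9^256 ≡ 1315^2 = 1729225 ≡ 1258 (mod 1817)
9^512 ≡ 1258^2 = 1582564 ≡ 1774 (mod 1817)
9^1024 ≡ 1774^2 = 3147076 ≡ 32 (mod 1817)
1816 = 1024 + 512 + 256 + 16 + 8 in binary powers of 2.
So 9^1816 ≡ 32 · 1774 · 1258 · 1204 · 174 ≡ 1021 (mod 1817).
Since 1021 ≠ 1, base 9 is a Fermat witness: 1817 is composite.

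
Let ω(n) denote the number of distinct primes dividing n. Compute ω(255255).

255255 = 3 · 85085
85085 = 5 · 17017
17017 = 7 · 2431
2431 = 11 · 221
221 = 13 · 17
255255 = 3 · 5 · 7 · 11 · 13 · 17, which has 6 distinct prime factors.

6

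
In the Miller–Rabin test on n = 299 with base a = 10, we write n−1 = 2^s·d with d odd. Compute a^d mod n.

299 − 1 = 298 = 2^1 · 149, so d = 149.
10^1 ≡ 10 (mod 299)
10^2 ≡ 10^2 = 100 ≡ 100 (mod 299)
10^4 ≡ 100^2 = 10000 ≡ 133 (mod 299)
10^8 ≡ 133^2 = 17689 ≡ 48 (mod 299)
10^16 ≡ 48^2 = 2304 ≡ 211 (mod 299)
10^32 ≡ 211^2 = 44521 ≡ 269 (mod 299)
10^64 ≡ 269^2 = 72361 ≡ 3 (mod 299)
10^128 ≡ 3^2 = 9 ≡ 9 (mod 299)
149 = 128 + 16 + 4 + 1 in binary powers of 2.
So 10^149 ≡ 9 · 211 · 133 · 10 ≡ 17 (mod 299).
Squaring chain: 17; never reaches −1, so base 10 is a Miller–Rabin witness that 299 is composite.

17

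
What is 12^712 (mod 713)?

100

12^1 ≡ 12 (mod 713)
12^2 ≡ 12^2 = 144 ≡ 144 (mod 713)
12^4 ≡ 144^2 = 20736 ≡ 59 (mod 713)
12^8 ≡ 59^2 = 3481 ≡ 629 (mod 713)
12^16 ≡ 629^2 = 395641 ≡ 639 (mod 713)
12^32 ≡ 639^2 = 408321 ≡ 485 (mod 713)
12^64 ≡ 485^2 = 235225 ≡ 648 (mod 713)
12^128 ≡ 648^2 = 419904 ≡ 660 (mod 713)
12^256 ≡ 660^2 = 435600 ≡ 670 (mod 713)
12^512 ≡ 670^2 = 448900 ≡ 423 (mod 713)
712 = 512 + 128 + 64 + 8 in binary powers of 2.
So 12^712 ≡ 423 · 660 · 648 · 629 ≡ 100 (mod 713).
Since 100 ≠ 1, base 12 is a Fermat witness: 713 is composite.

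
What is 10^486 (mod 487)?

1

10^1 ≡ 10 (mod 487)
10^2 ≡ 10^2 = 100 ≡ 100 (mod 487)
10^4 ≡ 100^2 = 10000 ≡ 260 (mod 487)
10^8 ≡ 260^2 = 67600 ≡ 394 (mod 487)
10^16 ≡ 394^2 = 155236 ≡ 370 (mod 487)
10^32 ≡ 370^2 = 136900 ≡ 53 (mod 487)
10^64 ≡ 53^2 = 2809 ≡ 374 (mod 487)
10^128 ≡ 374^2 = 139876 ≡ 107 (mod 487)
10^256 ≡ 107^2 = 11449 ≡ 248 (mod 487)
486 = 256 + 128 + 64 + 32 + 4 + 2 in binary powers of 2.
So 10^486 ≡ 248 · 107 · 374 · 53 · 260 · 100 ≡ 1 (mod 487).
Since the result is 1, base 10 gives no evidence that 487 is composite.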